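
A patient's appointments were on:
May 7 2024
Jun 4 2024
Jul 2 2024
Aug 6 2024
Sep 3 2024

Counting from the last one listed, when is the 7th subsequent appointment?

Gaps: 28, 28, 35, 28 days — a mix of 28 and 35. Every date is a Tuesday.
Each is the 1st Tuesday of its month.
October 2024 — 1st Tuesday is Oct 1 2024.
1st Tuesday of November 2024: Nov 5 2024.
1st Tuesday of December 2024: Dec 3 2024.
1st Tuesday of January 2025: Jan 7 2025.
February 2025 — 1st Tuesday is Feb 4 2025.
March 2025 — 1st Tuesday is Mar 4 2025.
April 2025 — 1st Tuesday is Apr 1 2025.

Apr 1 2025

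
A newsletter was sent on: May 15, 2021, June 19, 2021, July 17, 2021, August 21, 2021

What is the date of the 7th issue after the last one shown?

All dates are Saturdays, 35, 28, 35 days apart.
Specifically, the 3rd Saturday of each month.
September 2021 — 3rd Saturday is September 18, 2021.
3rd Saturday of October 2021: October 16, 2021.
November 2021 — 3rd Saturday is November 20, 2021.
3rd Saturday of December 2021: December 18, 2021.
January 2022 — 3rd Saturday is January 15, 2022.
3rd Saturday of February 2022: February 19, 2022.
3rd Saturday of March 2022: March 19, 2022.

March 19, 2022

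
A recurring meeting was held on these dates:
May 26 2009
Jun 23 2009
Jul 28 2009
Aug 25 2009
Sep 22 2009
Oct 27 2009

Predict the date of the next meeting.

These are Tuesdays at 28- or 35-day spacing (28, 35, 28, 28, 35).
The pattern: 4th Tuesday of the month.
November 2009 — 4th Tuesday is Nov 24 2009.

Nov 24 2009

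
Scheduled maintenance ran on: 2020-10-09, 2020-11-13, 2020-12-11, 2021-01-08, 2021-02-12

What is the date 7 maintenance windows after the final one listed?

These are Fridays at 28- or 35-day spacing (35, 28, 28, 35).
The pattern: 2nd Friday of the month.
2nd Friday of March 2021: 2021-03-12.
2nd Friday of April 2021: 2021-04-09.
May 2021 — 2nd Friday is 2021-05-14.
2nd Friday of June 2021: 2021-06-11.
July 2021 — 2nd Friday is 2021-07-09.
August 2021 — 2nd Friday is 2021-08-13.
September 2021 — 2nd Friday is 2021-09-10.

2021-09-10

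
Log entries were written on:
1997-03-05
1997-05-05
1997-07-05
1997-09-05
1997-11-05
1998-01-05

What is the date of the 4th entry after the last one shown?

1998-09-05

Each date is the 5th; the gaps (61, 61, 62, 61, 61) track the month lengths.
The rule is the 5th of every 2 months.
Next: March 1998 → 1998-03-05.
Next: May 1998 → 1998-05-05.
Next: July 1998 → 1998-07-05.
September 1998: 1998-09-05.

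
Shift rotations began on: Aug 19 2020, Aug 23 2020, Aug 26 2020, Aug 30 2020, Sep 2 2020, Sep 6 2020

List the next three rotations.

The gap pattern 4, 3, 4, 3, 4 repeats every 2 events.
These are the Wednesdays and Sundays of each week.
Next Wednesday: Sep 9 2020.
The following Sunday is Sep 13 2020.
The following Wednesday is Sep 16 2020.

Sep 9 2020, Sep 13 2020, Sep 16 2020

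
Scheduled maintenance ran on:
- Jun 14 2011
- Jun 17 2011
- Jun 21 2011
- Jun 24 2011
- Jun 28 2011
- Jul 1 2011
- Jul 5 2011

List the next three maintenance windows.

Jul 8 2011, Jul 12 2011, Jul 15 2011

Gaps: 3, 4, 3, 4, 3, 4 days — not constant, but cyclic with period 2.
The events fall on every Tuesday and Friday.
Next Friday: Jul 8 2011.
The following Tuesday is Jul 12 2011.
The following Friday is Jul 15 2011.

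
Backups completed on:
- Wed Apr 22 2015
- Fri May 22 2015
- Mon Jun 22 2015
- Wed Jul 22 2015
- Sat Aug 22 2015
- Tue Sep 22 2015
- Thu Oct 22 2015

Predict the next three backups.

Sun Nov 22 2015, Tue Dec 22 2015, Fri Jan 22 2016

Gaps: 30, 31, 30, 31, 31, 30 days — not constant. Every event is on the 22nd of the month.
Pattern: the 22nd of each month.
Next: November 2015 → Sun Nov 22 2015.
December 2015: Tue Dec 22 2015.
January 2016: Fri Jan 22 2016.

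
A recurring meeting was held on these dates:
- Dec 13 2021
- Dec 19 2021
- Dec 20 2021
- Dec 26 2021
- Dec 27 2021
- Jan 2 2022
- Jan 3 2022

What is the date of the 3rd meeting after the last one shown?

Jan 16 2022

Gaps: 6, 1, 6, 1, 6, 1 days — not constant, but cyclic with period 2.
The events fall on every Monday and Sunday.
Next Sunday: Jan 9 2022.
The following Monday is Jan 10 2022.
The following Sunday is Jan 16 2022.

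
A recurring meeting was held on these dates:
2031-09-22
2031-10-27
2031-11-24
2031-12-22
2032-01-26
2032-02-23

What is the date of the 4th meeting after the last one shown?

Gaps: 35, 28, 28, 35, 28 days — a mix of 28 and 35. Every date is a Monday.
Each is the 4th Monday of its month.
March 2032 — 4th Monday is 2032-03-22.
4th Monday of April 2032: 2032-04-26.
4th Monday of May 2032: 2032-05-24.
4th Monday of June 2032: 2032-06-28.

2032-06-28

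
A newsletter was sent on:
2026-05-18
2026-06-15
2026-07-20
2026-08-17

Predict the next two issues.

2026-09-21, 2026-10-19

All dates are Mondays, 28, 35, 28 days apart.
Specifically, the 3rd Monday of each month.
September 2026 — 3rd Monday is 2026-09-21.
October 2026 — 3rd Monday is 2026-10-19.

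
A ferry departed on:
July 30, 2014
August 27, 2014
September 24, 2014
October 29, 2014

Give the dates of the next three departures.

November 26, 2014; December 31, 2014; January 28, 2015

These are Wednesdays with 28, 28, 35-day gaps.
Each is the final Wednesday of its month — July 30, 2014 is past the 28th, so '4th Wednesday' doesn't fit.
November 2014 ends with Wednesday November 26, 2014.
December 2014 ends with Wednesday December 31, 2014.
January 2015 ends with Wednesday January 28, 2015.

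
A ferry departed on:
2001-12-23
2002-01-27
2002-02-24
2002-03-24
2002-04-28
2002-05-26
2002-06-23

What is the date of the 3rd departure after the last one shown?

2002-09-22

Gaps: 35, 28, 28, 35, 28, 28 days — a mix of 28 and 35. Every date is a Sunday.
Each is the 4th Sunday of its month.
4th Sunday of July 2002: 2002-07-28.
4th Sunday of August 2002: 2002-08-25.
4th Sunday of September 2002: 2002-09-22.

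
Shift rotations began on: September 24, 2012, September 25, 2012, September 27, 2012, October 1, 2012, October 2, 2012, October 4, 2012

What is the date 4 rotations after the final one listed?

October 15, 2012

The gap pattern 1, 2, 4, 1, 2 repeats every 3 events.
These are the Mondays, Tuesdays and Thursdays of each week.
The following Monday is October 8, 2012.
The following Tuesday is October 9, 2012.
Next Thursday: October 11, 2012.
The following Monday is October 15, 2012.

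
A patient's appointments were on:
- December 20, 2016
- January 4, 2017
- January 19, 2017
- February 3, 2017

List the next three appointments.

Gaps between consecutive events: 15, 15, 15 days — a constant 15-day interval.
February 3, 2017 + 15 days = February 18, 2017.
February 18, 2017 + 15 days = March 5, 2017.
March 5, 2017 + 15 days = March 20, 2017.

February 18, 2017; March 5, 2017; March 20, 2017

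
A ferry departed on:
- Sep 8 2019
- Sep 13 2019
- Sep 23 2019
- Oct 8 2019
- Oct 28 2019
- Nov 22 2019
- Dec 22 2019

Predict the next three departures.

Jan 26 2020, Mar 6 2020, Apr 20 2020

Intervals are 5, 10, 15, 20, 25, 30 days — an arithmetic progression with common difference 5.
Next gap: 35 days. Dec 22 2019 + 35 days = Jan 26 2020.
Next gap: 40 days. Jan 26 2020 + 40 days = Mar 6 2020.
Next gap: 45 days. Mar 6 2020 + 45 days = Apr 20 2020.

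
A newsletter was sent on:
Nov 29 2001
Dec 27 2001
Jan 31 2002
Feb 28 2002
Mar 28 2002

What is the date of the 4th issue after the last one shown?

Every date is a Thursday; gaps 28, 35, 28, 28 days.
Each is the last Thursday of its month (at least one falls on the 29th or later, ruling out '4th Thursday').
April 2002 ends with Thursday Apr 25 2002.
May 2002 ends with Thursday May 30 2002.
Last Thursday of June 2002: Jun 27 2002.
Last Thursday of July 2002: Jul 25 2002.

Jul 25 2002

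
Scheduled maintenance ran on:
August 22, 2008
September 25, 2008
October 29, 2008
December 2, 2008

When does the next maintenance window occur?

January 5, 2009

The spacing is 34, 34, 34 days — always 34 days.
December 2, 2008 + 34 days = January 5, 2009.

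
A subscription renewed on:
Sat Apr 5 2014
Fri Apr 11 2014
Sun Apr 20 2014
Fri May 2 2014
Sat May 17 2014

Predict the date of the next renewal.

Gaps: 6, 9, 12, 15 days — each gap is 3 larger than the previous one.
Next gap: 18 days. Sat May 17 2014 + 18 days = Wed Jun 4 2014.

Wed Jun 4 2014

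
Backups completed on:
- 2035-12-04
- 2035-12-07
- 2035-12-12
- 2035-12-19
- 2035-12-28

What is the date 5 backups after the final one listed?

The spacing grows by 2 each time: 3, 5, 7, 9 days.
Next gap: 11 days. 2035-12-28 + 11 days = 2036-01-08.
Next gap: 13 days. 2036-01-08 + 13 days = 2036-01-21.
Next gap: 15 days. 2036-01-21 + 15 days = 2036-02-05.
Next gap: 17 days. 2036-02-05 + 17 days = 2036-02-22.
Next gap: 19 days. 2036-02-22 + 19 days = 2036-03-12.

2036-03-12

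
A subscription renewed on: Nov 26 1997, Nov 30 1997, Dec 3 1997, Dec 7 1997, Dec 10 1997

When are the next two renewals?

Gaps: 4, 3, 4, 3 days — not constant, but cyclic with period 2.
The events fall on every Wednesday and Sunday.
Next Sunday: Dec 14 1997.
The following Wednesday is Dec 17 1997.

Dec 14 1997, Dec 17 1997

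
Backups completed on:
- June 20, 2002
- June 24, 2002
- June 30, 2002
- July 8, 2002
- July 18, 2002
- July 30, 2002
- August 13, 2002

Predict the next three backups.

The spacing grows by 2 each time: 4, 6, 8, 10, 12, 14 days.
Next gap: 16 days. August 13, 2002 + 16 days = August 29, 2002.
Next gap: 18 days. August 29, 2002 + 18 days = September 16, 2002.
Next gap: 20 days. September 16, 2002 + 20 days = October 6, 2002.

August 29, 2002; September 16, 2002; October 6, 2002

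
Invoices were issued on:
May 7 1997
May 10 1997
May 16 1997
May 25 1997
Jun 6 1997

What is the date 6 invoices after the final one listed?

Gaps: 3, 6, 9, 12 days — each gap is 3 larger than the previous one.
Next gap: 15 days. Jun 6 1997 + 15 days = Jun 21 1997.
Next gap: 18 days. Jun 21 1997 + 18 days = Jul 9 1997.
Next gap: 21 days. Jul 9 1997 + 21 days = Jul 30 1997.
Next gap: 24 days. Jul 30 1997 + 24 days = Aug 23 1997.
Next gap: 27 days. Aug 23 1997 + 27 days = Sep 19 1997.
Next gap: 30 days. Sep 19 1997 + 30 days = Oct 19 1997.

Oct 19 1997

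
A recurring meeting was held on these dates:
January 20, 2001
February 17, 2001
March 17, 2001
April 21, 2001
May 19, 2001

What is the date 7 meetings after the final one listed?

December 15, 2001

These are Saturdays at 28- or 35-day spacing (28, 28, 35, 28).
The pattern: 3rd Saturday of the month.
3rd Saturday of June 2001: June 16, 2001.
July 2001 — 3rd Saturday is July 21, 2001.
August 2001 — 3rd Saturday is August 18, 2001.
3rd Saturday of September 2001: September 15, 2001.
October 2001 — 3rd Saturday is October 20, 2001.
3rd Saturday of November 2001: November 17, 2001.
December 2001 — 3rd Saturday is December 15, 2001.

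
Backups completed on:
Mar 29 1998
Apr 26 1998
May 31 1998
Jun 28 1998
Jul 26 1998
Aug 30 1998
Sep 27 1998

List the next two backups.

Oct 25 1998, Nov 29 1998

Every date is a Sunday; gaps 28, 35, 28, 28, 35, 28 days.
Each is the last Sunday of its month (at least one falls on the 29th or later, ruling out '4th Sunday').
Last Sunday of October 1998: Oct 25 1998.
Last Sunday of November 1998: Nov 29 1998.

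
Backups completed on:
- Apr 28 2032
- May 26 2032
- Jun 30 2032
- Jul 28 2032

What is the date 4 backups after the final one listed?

Every date is a Wednesday; gaps 28, 35, 28 days.
Each is the last Wednesday of its month (at least one falls on the 29th or later, ruling out '4th Wednesday').
Last Wednesday of August 2032: Aug 25 2032.
September 2032 ends with Wednesday Sep 29 2032.
October 2032 ends with Wednesday Oct 27 2032.
Last Wednesday of November 2032: Nov 24 2032.

Nov 24 2032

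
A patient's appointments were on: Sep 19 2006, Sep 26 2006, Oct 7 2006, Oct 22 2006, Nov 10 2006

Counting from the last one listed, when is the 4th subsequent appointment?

Intervals are 7, 11, 15, 19 days — an arithmetic progression with common difference 4.
Next gap: 23 days. Nov 10 2006 + 23 days = Dec 3 2006.
Next gap: 27 days. Dec 3 2006 + 27 days = Dec 30 2006.
Next gap: 31 days. Dec 30 2006 + 31 days = Jan 30 2007.
Next gap: 35 days. Jan 30 2007 + 35 days = Mar 6 2007.

Mar 6 2007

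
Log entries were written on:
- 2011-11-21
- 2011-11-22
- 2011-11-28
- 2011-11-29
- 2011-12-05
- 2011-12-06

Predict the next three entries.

2011-12-12, 2011-12-13, 2011-12-19

Every event lands on a Monday or Tuesday (gaps cycle 1, 6, 1, 6, 1).
So the schedule is: every Monday and Tuesday.
The following Monday is 2011-12-12.
The following Tuesday is 2011-12-13.
The following Monday is 2011-12-19.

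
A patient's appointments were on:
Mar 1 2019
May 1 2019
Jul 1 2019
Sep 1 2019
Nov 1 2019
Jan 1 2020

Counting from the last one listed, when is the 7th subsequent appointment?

Each date is the 1st; the gaps (61, 61, 62, 61, 61) track the month lengths.
The rule is the 1st of every 2 months.
Next: March 2020 → Mar 1 2020.
Next: May 2020 → May 1 2020.
July 2020: Jul 1 2020.
Next: September 2020 → Sep 1 2020.
Next: November 2020 → Nov 1 2020.
January 2021: Jan 1 2021.
Next: March 2021 → Mar 1 2021.

Mar 1 2021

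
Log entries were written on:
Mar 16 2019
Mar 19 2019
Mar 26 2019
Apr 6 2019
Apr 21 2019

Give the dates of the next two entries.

The spacing grows by 4 each time: 3, 7, 11, 15 days.
Next gap: 19 days. Apr 21 2019 + 19 days = May 10 2019.
Next gap: 23 days. May 10 2019 + 23 days = Jun 2 2019.

May 10 2019, Jun 2 2019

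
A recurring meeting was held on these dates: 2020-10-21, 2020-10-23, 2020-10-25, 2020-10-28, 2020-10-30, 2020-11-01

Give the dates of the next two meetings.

2020-11-04, 2020-11-06

Every event lands on a Wednesday or Friday or Sunday (gaps cycle 2, 2, 3, 2, 2).
So the schedule is: every Wednesday, Friday and Sunday.
The following Wednesday is 2020-11-04.
The following Friday is 2020-11-06.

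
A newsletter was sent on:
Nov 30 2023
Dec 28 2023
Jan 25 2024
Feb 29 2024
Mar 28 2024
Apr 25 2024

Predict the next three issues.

All Thursdays; the gaps (28, 28, 35, 28, 28) vary with month length.
This is the last Thursday of each month.
May 2024 ends with Thursday May 30 2024.
Last Thursday of June 2024: Jun 27 2024.
Last Thursday of July 2024: Jul 25 2024.

May 30 2024, Jun 27 2024, Jul 25 2024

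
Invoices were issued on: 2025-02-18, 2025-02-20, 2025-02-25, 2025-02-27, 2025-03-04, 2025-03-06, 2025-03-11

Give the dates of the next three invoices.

2025-03-13, 2025-03-18, 2025-03-20

Gaps: 2, 5, 2, 5, 2, 5 days — not constant, but cyclic with period 2.
The events fall on every Tuesday and Thursday.
The following Thursday is 2025-03-13.
The following Tuesday is 2025-03-18.
Next Thursday: 2025-03-20.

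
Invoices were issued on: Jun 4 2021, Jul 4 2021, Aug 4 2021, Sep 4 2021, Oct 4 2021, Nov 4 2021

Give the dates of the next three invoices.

Each date is the 4th; the gaps (30, 31, 31, 30, 31) track the month lengths.
The rule is the 4th of each month.
Next: December 2021 → Dec 4 2021.
Next: January 2022 → Jan 4 2022.
February 2022: Feb 4 2022.

Dec 4 2021, Jan 4 2022, Feb 4 2022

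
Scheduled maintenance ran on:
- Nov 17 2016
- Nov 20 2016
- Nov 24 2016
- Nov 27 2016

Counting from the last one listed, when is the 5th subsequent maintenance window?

Dec 15 2016

Every event lands on a Thursday or Sunday (gaps cycle 3, 4, 3).
So the schedule is: every Thursday and Sunday.
Next Thursday: Dec 1 2016.
The following Sunday is Dec 4 2016.
The following Thursday is Dec 8 2016.
Next Sunday: Dec 11 2016.
The following Thursday is Dec 15 2016.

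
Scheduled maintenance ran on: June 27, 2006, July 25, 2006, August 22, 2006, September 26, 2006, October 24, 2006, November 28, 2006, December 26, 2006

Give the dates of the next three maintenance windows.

January 23, 2007; February 27, 2007; March 27, 2007

All dates are Tuesdays, 28, 28, 35, 28, 35, 28 days apart.
Specifically, the 4th Tuesday of each month.
January 2007 — 4th Tuesday is January 23, 2007.
4th Tuesday of February 2007: February 27, 2007.
4th Tuesday of March 2007: March 27, 2007.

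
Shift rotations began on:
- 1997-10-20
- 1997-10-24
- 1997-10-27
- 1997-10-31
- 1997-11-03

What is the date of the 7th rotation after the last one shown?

Every event lands on a Monday or Friday (gaps cycle 4, 3, 4, 3).
So the schedule is: every Monday and Friday.
Next Friday: 1997-11-07.
Next Monday: 1997-11-10.
Next Friday: 1997-11-14.
The following Monday is 1997-11-17.
The following Friday is 1997-11-21.
Next Monday: 1997-11-24.
The following Friday is 1997-11-28.

1997-11-28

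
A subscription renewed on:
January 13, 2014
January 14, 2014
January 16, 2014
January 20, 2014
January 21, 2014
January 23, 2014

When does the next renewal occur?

January 27, 2014

Every event lands on a Monday or Tuesday or Thursday (gaps cycle 1, 2, 4, 1, 2).
So the schedule is: every Monday, Tuesday and Thursday.
Next Monday: January 27, 2014.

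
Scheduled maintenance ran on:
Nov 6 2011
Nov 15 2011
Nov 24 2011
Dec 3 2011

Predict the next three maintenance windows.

Gaps between consecutive events: 9, 9, 9 days — a constant 9-day interval.
Dec 3 2011 + 9 days = Dec 12 2011.
Dec 12 2011 + 9 days = Dec 21 2011.
Dec 21 2011 + 9 days = Dec 30 2011.

Dec 12 2011, Dec 21 2011, Dec 30 2011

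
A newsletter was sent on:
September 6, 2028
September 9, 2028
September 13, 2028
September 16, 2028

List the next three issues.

September 20, 2028; September 23, 2028; September 27, 2028

Gaps: 3, 4, 3 days — not constant, but cyclic with period 2.
The events fall on every Wednesday and Saturday.
The following Wednesday is September 20, 2028.
The following Saturday is September 23, 2028.
Next Wednesday: September 27, 2028.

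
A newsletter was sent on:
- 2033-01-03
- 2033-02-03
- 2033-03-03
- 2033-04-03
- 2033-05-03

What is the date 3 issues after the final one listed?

The day-of-month is always 3 (31, 28, 31, 30 days between events).
So this recurs on the 3rd of each month.
June 2033: 2033-06-03.
Next: July 2033 → 2033-07-03.
August 2033: 2033-08-03.

2033-08-03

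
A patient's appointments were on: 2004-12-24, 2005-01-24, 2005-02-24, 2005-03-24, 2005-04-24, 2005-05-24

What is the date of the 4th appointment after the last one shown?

Gaps: 31, 31, 28, 31, 30 days — not constant. Every event is on the 24th of the month.
Pattern: the 24th of each month.
Next: June 2005 → 2005-06-24.
Next: July 2005 → 2005-07-24.
Next: August 2005 → 2005-08-24.
September 2005: 2005-09-24.

2005-09-24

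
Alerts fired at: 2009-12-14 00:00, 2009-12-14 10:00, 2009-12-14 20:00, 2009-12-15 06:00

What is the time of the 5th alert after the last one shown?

2009-12-17 08:00

The interval is a steady 10 hours (10, 10, 10).
2009-12-15 06:00 + 10 h = 2009-12-15 16:00.
2009-12-15 16:00 + 10 h = 2009-12-16 02:00.
2009-12-16 02:00 + 10 h = 2009-12-16 12:00.
2009-12-16 12:00 + 10 h = 2009-12-16 22:00.
2009-12-16 22:00 + 10 h = 2009-12-17 08:00.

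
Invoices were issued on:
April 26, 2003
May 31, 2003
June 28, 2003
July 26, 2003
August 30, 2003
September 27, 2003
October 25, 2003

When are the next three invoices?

November 29, 2003; December 27, 2003; January 31, 2004

These are Saturdays with 35, 28, 28, 35, 28, 28-day gaps.
Each is the final Saturday of its month — May 31, 2003 is past the 28th, so '4th Saturday' doesn't fit.
November 2003 ends with Saturday November 29, 2003.
December 2003 ends with Saturday December 27, 2003.
Last Saturday of January 2004: January 31, 2004.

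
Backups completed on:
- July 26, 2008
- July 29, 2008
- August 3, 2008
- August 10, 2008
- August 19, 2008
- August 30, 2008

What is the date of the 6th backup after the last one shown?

December 16, 2008

Intervals are 3, 5, 7, 9, 11 days — an arithmetic progression with common difference 2.
Next gap: 13 days. August 30, 2008 + 13 days = September 12, 2008.
Next gap: 15 days. September 12, 2008 + 15 days = September 27, 2008.
Next gap: 17 days. September 27, 2008 + 17 days = October 14, 2008.
Next gap: 19 days. October 14, 2008 + 19 days = November 2, 2008.
Next gap: 21 days. November 2, 2008 + 21 days = November 23, 2008.
Next gap: 23 days. November 23, 2008 + 23 days = December 16, 2008.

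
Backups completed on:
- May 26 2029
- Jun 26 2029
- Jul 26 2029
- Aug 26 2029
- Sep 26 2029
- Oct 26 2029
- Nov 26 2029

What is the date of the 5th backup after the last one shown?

Apr 26 2030

The day-of-month is always 26 (31, 30, 31, 31, 30, 31 days between events).
So this recurs on the 26th of each month.
Next: December 2029 → Dec 26 2029.
Next: January 2030 → Jan 26 2030.
February 2030: Feb 26 2030.
Next: March 2030 → Mar 26 2030.
Next: April 2030 → Apr 26 2030.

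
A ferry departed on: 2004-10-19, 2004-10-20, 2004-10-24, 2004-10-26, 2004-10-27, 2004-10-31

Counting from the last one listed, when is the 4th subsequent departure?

2004-11-09

Gaps: 1, 4, 2, 1, 4 days — not constant, but cyclic with period 3.
The events fall on every Tuesday, Wednesday and Sunday.
Next Tuesday: 2004-11-02.
Next Wednesday: 2004-11-03.
The following Sunday is 2004-11-07.
The following Tuesday is 2004-11-09.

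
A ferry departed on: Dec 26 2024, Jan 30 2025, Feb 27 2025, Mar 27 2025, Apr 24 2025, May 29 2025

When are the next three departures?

Jun 26 2025, Jul 31 2025, Aug 28 2025

These are Thursdays with 35, 28, 28, 28, 35-day gaps.
Each is the final Thursday of its month — Jan 30 2025 is past the 28th, so '4th Thursday' doesn't fit.
Last Thursday of June 2025: Jun 26 2025.
July 2025 ends with Thursday Jul 31 2025.
August 2025 ends with Thursday Aug 28 2025.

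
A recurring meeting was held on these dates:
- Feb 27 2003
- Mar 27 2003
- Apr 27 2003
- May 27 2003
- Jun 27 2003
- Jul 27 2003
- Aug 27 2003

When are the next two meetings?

The day-of-month is always 27 (28, 31, 30, 31, 30, 31 days between events).
So this recurs on the 27th of each month.
September 2003: Sep 27 2003.
October 2003: Oct 27 2003.

Sep 27 2003, Oct 27 2003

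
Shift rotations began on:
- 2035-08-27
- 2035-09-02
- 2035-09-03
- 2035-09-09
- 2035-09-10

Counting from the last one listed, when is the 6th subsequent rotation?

2035-10-01

The gap pattern 6, 1, 6, 1 repeats every 2 events.
These are the Mondays and Sundays of each week.
The following Sunday is 2035-09-16.
The following Monday is 2035-09-17.
The following Sunday is 2035-09-23.
Next Monday: 2035-09-24.
Next Sunday: 2035-09-30.
The following Monday is 2035-10-01.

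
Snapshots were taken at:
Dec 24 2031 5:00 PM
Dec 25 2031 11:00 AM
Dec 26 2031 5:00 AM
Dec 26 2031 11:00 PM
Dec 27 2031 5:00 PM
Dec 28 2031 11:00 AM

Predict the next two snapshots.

Spacing: 18, 18, 18, 18, 18 h — constant 18 h.
Dec 28 2031 11:00 AM + 18 h = Dec 29 2031 5:00 AM.
Dec 29 2031 5:00 AM + 18 h = Dec 29 2031 11:00 PM.

Dec 29 2031 5:00 AM, Dec 29 2031 11:00 PM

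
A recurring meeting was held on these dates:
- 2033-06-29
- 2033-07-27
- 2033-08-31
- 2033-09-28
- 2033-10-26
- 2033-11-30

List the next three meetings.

2033-12-28, 2034-01-25, 2034-02-22

All Wednesdays; the gaps (28, 35, 28, 28, 35) vary with month length.
This is the last Wednesday of each month.
December 2033 ends with Wednesday 2033-12-28.
January 2034 ends with Wednesday 2034-01-25.
Last Wednesday of February 2034: 2034-02-22.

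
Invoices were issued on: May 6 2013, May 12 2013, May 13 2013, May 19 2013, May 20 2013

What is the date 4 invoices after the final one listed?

Jun 3 2013

Gaps: 6, 1, 6, 1 days — not constant, but cyclic with period 2.
The events fall on every Monday and Sunday.
Next Sunday: May 26 2013.
Next Monday: May 27 2013.
Next Sunday: Jun 2 2013.
The following Monday is Jun 3 2013.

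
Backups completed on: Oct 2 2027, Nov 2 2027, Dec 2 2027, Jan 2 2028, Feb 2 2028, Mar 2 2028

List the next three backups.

Gaps: 31, 30, 31, 31, 29 days — not constant. Every event is on the 2nd of the month.
Pattern: the 2nd of each month.
Next: April 2028 → Apr 2 2028.
May 2028: May 2 2028.
Next: June 2028 → Jun 2 2028.

Apr 2 2028, May 2 2028, Jun 2 2028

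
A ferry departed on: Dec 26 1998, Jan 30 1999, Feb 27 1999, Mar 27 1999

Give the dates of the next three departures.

All Saturdays; the gaps (35, 28, 28) vary with month length.
This is the last Saturday of each month.
Last Saturday of April 1999: Apr 24 1999.
May 1999 ends with Saturday May 29 1999.
June 1999 ends with Saturday Jun 26 1999.

Apr 24 1999, May 29 1999, Jun 26 1999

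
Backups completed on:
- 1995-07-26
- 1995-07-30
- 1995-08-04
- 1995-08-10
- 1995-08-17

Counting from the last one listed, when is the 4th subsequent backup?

Intervals are 4, 5, 6, 7 days — an arithmetic progression with common difference 1.
Next gap: 8 days. 1995-08-17 + 8 days = 1995-08-25.
Next gap: 9 days. 1995-08-25 + 9 days = 1995-09-03.
Next gap: 10 days. 1995-09-03 + 10 days = 1995-09-13.
Next gap: 11 days. 1995-09-13 + 11 days = 1995-09-24.

1995-09-24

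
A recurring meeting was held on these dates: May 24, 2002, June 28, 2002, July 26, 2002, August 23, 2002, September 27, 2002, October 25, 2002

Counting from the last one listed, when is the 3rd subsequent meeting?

January 24, 2003

These are Fridays at 28- or 35-day spacing (35, 28, 28, 35, 28).
The pattern: 4th Friday of the month.
4th Friday of November 2002: November 22, 2002.
4th Friday of December 2002: December 27, 2002.
January 2003 — 4th Friday is January 24, 2003.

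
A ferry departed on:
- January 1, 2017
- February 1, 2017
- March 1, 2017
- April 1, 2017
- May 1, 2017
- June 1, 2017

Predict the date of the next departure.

July 1, 2017

Each date is the 1st; the gaps (31, 28, 31, 30, 31) track the month lengths.
The rule is the 1st of each month.
July 2017: July 1, 2017.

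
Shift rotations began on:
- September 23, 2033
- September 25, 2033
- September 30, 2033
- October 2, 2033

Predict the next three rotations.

October 7, 2033; October 9, 2033; October 14, 2033

Every event lands on a Friday or Sunday (gaps cycle 2, 5, 2).
So the schedule is: every Friday and Sunday.
Next Friday: October 7, 2033.
The following Sunday is October 9, 2033.
The following Friday is October 14, 2033.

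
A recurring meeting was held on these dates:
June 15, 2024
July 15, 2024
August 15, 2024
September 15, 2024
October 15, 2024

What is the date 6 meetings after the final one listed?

Each date is the 15th; the gaps (30, 31, 31, 30) track the month lengths.
The rule is the 15th of each month.
Next: November 2024 → November 15, 2024.
Next: December 2024 → December 15, 2024.
January 2025: January 15, 2025.
February 2025: February 15, 2025.
March 2025: March 15, 2025.
Next: April 2025 → April 15, 2025.

April 15, 2025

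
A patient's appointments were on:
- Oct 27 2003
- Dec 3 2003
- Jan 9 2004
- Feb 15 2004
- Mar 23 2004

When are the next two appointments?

Apr 29 2004, Jun 5 2004

Gaps between consecutive events: 37, 37, 37, 37 days — a constant 37-day interval.
Mar 23 2004 + 37 days = Apr 29 2004.
Apr 29 2004 + 37 days = Jun 5 2004.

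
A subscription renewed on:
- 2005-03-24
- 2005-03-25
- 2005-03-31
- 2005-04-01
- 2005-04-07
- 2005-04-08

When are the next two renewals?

Every event lands on a Thursday or Friday (gaps cycle 1, 6, 1, 6, 1).
So the schedule is: every Thursday and Friday.
Next Thursday: 2005-04-14.
Next Friday: 2005-04-15.

2005-04-14, 2005-04-15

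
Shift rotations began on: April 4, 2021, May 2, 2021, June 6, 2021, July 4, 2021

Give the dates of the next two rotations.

All dates are Sundays, 28, 35, 28 days apart.
Specifically, the 1st Sunday of each month.
1st Sunday of August 2021: August 1, 2021.
1st Sunday of September 2021: September 5, 2021.

August 1, 2021; September 5, 2021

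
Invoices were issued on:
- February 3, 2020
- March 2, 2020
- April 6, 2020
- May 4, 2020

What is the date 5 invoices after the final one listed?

October 5, 2020

All dates are Mondays, 28, 35, 28 days apart.
Specifically, the 1st Monday of each month.
1st Monday of June 2020: June 1, 2020.
July 2020 — 1st Monday is July 6, 2020.
1st Monday of August 2020: August 3, 2020.
September 2020 — 1st Monday is September 7, 2020.
October 2020 — 1st Monday is October 5, 2020.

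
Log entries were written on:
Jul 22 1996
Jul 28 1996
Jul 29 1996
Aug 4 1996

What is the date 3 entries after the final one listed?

Gaps: 6, 1, 6 days — not constant, but cyclic with period 2.
The events fall on every Monday and Sunday.
Next Monday: Aug 5 1996.
The following Sunday is Aug 11 1996.
Next Monday: Aug 12 1996.

Aug 12 1996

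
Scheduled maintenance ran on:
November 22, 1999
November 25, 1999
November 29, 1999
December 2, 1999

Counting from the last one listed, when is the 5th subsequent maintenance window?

The gap pattern 3, 4, 3 repeats every 2 events.
These are the Mondays and Thursdays of each week.
The following Monday is December 6, 1999.
The following Thursday is December 9, 1999.
The following Monday is December 13, 1999.
The following Thursday is December 16, 1999.
Next Monday: December 20, 1999.

December 20, 1999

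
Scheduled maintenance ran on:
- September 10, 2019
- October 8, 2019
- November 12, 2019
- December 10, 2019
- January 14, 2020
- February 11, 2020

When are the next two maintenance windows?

Gaps: 28, 35, 28, 35, 28 days — a mix of 28 and 35. Every date is a Tuesday.
Each is the 2nd Tuesday of its month.
March 2020 — 2nd Tuesday is March 10, 2020.
2nd Tuesday of April 2020: April 14, 2020.

March 10, 2020; April 14, 2020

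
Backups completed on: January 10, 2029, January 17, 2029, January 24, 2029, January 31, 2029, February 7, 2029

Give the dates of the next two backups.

Gaps between consecutive events: 7, 7, 7, 7 days — a constant 7-day interval.
February 7, 2029 + 7 days = February 14, 2029.
February 14, 2029 + 7 days = February 21, 2029.

February 14, 2029; February 21, 2029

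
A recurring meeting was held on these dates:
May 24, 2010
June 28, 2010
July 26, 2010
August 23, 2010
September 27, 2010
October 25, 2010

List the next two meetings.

November 22, 2010; December 27, 2010

All dates are Mondays, 35, 28, 28, 35, 28 days apart.
Specifically, the 4th Monday of each month.
November 2010 — 4th Monday is November 22, 2010.
4th Monday of December 2010: December 27, 2010.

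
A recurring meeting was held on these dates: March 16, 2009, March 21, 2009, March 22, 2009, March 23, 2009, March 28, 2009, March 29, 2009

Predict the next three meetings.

March 30, 2009; April 4, 2009; April 5, 2009

Every event lands on a Monday or Saturday or Sunday (gaps cycle 5, 1, 1, 5, 1).
So the schedule is: every Monday, Saturday and Sunday.
The following Monday is March 30, 2009.
Next Saturday: April 4, 2009.
Next Sunday: April 5, 2009.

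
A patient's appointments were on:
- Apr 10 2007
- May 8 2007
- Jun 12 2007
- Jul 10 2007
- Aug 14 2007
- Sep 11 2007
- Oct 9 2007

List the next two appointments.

Nov 13 2007, Dec 11 2007

All dates are Tuesdays, 28, 35, 28, 35, 28, 28 days apart.
Specifically, the 2nd Tuesday of each month.
November 2007 — 2nd Tuesday is Nov 13 2007.
December 2007 — 2nd Tuesday is Dec 11 2007.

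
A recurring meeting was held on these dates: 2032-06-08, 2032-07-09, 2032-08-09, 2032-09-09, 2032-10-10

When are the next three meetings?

The spacing is 31, 31, 31, 31 days — always 31 days.
2032-10-10 + 31 days = 2032-11-10.
2032-11-10 + 31 days = 2032-12-11.
2032-12-11 + 31 days = 2033-01-11.

2032-11-10, 2032-12-11, 2033-01-11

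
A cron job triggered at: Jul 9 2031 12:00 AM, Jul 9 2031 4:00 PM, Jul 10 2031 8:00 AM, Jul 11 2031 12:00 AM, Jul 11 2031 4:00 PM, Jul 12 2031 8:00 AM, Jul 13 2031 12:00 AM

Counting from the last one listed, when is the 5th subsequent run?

Spacing: 16, 16, 16, 16, 16, 16 h — constant 16 h.
Jul 13 2031 12:00 AM + 16 h = Jul 13 2031 4:00 PM.
Jul 13 2031 4:00 PM + 16 h = Jul 14 2031 8:00 AM.
Jul 14 2031 8:00 AM + 16 h = Jul 15 2031 12:00 AM.
Jul 15 2031 12:00 AM + 16 h = Jul 15 2031 4:00 PM.
Jul 15 2031 4:00 PM + 16 h = Jul 16 2031 8:00 AM.

Jul 16 2031 8:00 AM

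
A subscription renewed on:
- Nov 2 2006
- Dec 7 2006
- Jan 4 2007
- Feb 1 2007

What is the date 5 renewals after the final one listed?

All dates are Thursdays, 35, 28, 28 days apart.
Specifically, the 1st Thursday of each month.
March 2007 — 1st Thursday is Mar 1 2007.
April 2007 — 1st Thursday is Apr 5 2007.
1st Thursday of May 2007: May 3 2007.
June 2007 — 1st Thursday is Jun 7 2007.
1st Thursday of July 2007: Jul 5 2007.

Jul 5 2007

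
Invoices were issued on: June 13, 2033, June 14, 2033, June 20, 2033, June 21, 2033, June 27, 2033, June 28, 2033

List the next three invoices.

July 4, 2033; July 5, 2033; July 11, 2033

Gaps: 1, 6, 1, 6, 1 days — not constant, but cyclic with period 2.
The events fall on every Monday and Tuesday.
Next Monday: July 4, 2033.
The following Tuesday is July 5, 2033.
The following Monday is July 11, 2033.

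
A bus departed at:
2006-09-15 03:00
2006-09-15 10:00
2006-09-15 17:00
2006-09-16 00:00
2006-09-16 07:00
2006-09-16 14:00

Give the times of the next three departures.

Gaps: 7, 7, 7, 7, 7 hours — each event is 7 hours after the previous one.
2006-09-16 14:00 + 7 h = 2006-09-16 21:00.
2006-09-16 21:00 + 7 h = 2006-09-17 04:00.
2006-09-17 04:00 + 7 h = 2006-09-17 11:00.

2006-09-16 21:00, 2006-09-17 04:00, 2006-09-17 11:00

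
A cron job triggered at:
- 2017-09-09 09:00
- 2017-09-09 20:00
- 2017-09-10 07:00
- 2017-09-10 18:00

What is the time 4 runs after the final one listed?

2017-09-12 14:00

Gaps: 11, 11, 11 hours — each event is 11 hours after the previous one.
2017-09-10 18:00 + 11 h = 2017-09-11 05:00.
2017-09-11 05:00 + 11 h = 2017-09-11 16:00.
2017-09-11 16:00 + 11 h = 2017-09-12 03:00.
2017-09-12 03:00 + 11 h = 2017-09-12 14:00.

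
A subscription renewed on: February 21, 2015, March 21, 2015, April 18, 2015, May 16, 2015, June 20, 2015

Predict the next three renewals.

July 18, 2015; August 15, 2015; September 19, 2015

These are Saturdays at 28- or 35-day spacing (28, 28, 28, 35).
The pattern: 3rd Saturday of the month.
3rd Saturday of July 2015: July 18, 2015.
3rd Saturday of August 2015: August 15, 2015.
September 2015 — 3rd Saturday is September 19, 2015.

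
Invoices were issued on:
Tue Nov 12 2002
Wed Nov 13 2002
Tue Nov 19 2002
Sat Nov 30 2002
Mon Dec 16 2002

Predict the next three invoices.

The spacing grows by 5 each time: 1, 6, 11, 16 days.
Next gap: 21 days. Mon Dec 16 2002 + 21 days = Mon Jan 6 2003.
Next gap: 26 days. Mon Jan 6 2003 + 26 days = Sat Feb 1 2003.
Next gap: 31 days. Sat Feb 1 2003 + 31 days = Tue Mar 4 2003.

Mon Jan 6 2003, Sat Feb 1 2003, Tue Mar 4 2003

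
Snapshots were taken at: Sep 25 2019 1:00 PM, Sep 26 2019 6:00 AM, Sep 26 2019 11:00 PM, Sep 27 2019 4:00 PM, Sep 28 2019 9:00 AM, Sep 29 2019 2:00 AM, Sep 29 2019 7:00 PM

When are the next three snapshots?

Sep 30 2019 12:00 PM, Oct 1 2019 5:00 AM, Oct 1 2019 10:00 PM

Gaps: 17, 17, 17, 17, 17, 17 hours — each event is 17 hours after the previous one.
Sep 29 2019 7:00 PM + 17 h = Sep 30 2019 12:00 PM.
Sep 30 2019 12:00 PM + 17 h = Oct 1 2019 5:00 AM.
Oct 1 2019 5:00 AM + 17 h = Oct 1 2019 10:00 PM.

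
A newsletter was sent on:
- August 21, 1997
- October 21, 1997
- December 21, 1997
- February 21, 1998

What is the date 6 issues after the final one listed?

February 21, 1999

Gaps: 61, 61, 62 days — not constant. Every event is on the 21st of the month.
Pattern: the 21st of every 2 months.
Next: April 1998 → April 21, 1998.
Next: June 1998 → June 21, 1998.
Next: August 1998 → August 21, 1998.
October 1998: October 21, 1998.
December 1998: December 21, 1998.
Next: February 1999 → February 21, 1999.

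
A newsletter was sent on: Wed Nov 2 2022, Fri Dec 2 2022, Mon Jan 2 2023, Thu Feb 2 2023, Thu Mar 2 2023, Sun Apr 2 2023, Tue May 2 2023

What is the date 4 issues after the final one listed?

Each date is the 2nd; the gaps (30, 31, 31, 28, 31, 30) track the month lengths.
The rule is the 2nd of each month.
Next: June 2023 → Fri Jun 2 2023.
July 2023: Sun Jul 2 2023.
August 2023: Wed Aug 2 2023.
Next: September 2023 → Sat Sep 2 2023.

Sat Sep 2 2023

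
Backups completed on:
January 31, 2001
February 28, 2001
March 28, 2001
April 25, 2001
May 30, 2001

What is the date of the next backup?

June 27, 2001

These are Wednesdays with 28, 28, 28, 35-day gaps.
Each is the final Wednesday of its month — January 31, 2001 is past the 28th, so '4th Wednesday' doesn't fit.
June 2001 ends with Wednesday June 27, 2001.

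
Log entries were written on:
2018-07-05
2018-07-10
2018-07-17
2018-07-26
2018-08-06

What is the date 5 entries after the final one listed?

Intervals are 5, 7, 9, 11 days — an arithmetic progression with common difference 2.
Next gap: 13 days. 2018-08-06 + 13 days = 2018-08-19.
Next gap: 15 days. 2018-08-19 + 15 days = 2018-09-03.
Next gap: 17 days. 2018-09-03 + 17 days = 2018-09-20.
Next gap: 19 days. 2018-09-20 + 19 days = 2018-10-09.
Next gap: 21 days. 2018-10-09 + 21 days = 2018-10-30.

2018-10-30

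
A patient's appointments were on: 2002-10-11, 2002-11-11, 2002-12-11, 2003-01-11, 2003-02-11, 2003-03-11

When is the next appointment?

Gaps: 31, 30, 31, 31, 28 days — not constant. Every event is on the 11th of the month.
Pattern: the 11th of each month.
April 2003: 2003-04-11.

2003-04-11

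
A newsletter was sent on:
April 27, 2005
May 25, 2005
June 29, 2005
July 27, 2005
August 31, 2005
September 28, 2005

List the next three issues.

All Wednesdays; the gaps (28, 35, 28, 35, 28) vary with month length.
This is the last Wednesday of each month.
October 2005 ends with Wednesday October 26, 2005.
November 2005 ends with Wednesday November 30, 2005.
Last Wednesday of December 2005: December 28, 2005.

October 26, 2005; November 30, 2005; December 28, 2005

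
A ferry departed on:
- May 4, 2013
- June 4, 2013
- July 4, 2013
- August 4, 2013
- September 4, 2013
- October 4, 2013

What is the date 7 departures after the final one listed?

The day-of-month is always 4 (31, 30, 31, 31, 30 days between events).
So this recurs on the 4th of each month.
Next: November 2013 → November 4, 2013.
December 2013: December 4, 2013.
Next: January 2014 → January 4, 2014.
Next: February 2014 → February 4, 2014.
Next: March 2014 → March 4, 2014.
Next: April 2014 → April 4, 2014.
May 2014: May 4, 2014.

May 4, 2014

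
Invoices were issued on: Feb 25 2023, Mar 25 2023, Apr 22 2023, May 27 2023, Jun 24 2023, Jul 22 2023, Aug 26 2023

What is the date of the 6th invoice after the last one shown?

All dates are Saturdays, 28, 28, 35, 28, 28, 35 days apart.
Specifically, the 4th Saturday of each month.
September 2023 — 4th Saturday is Sep 23 2023.
October 2023 — 4th Saturday is Oct 28 2023.
November 2023 — 4th Saturday is Nov 25 2023.
December 2023 — 4th Saturday is Dec 23 2023.
4th Saturday of January 2024: Jan 27 2024.
4th Saturday of February 2024: Feb 24 2024.

Feb 24 2024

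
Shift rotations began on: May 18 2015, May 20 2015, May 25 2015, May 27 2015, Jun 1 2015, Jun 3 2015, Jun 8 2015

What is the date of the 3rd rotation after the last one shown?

Jun 17 2015

Gaps: 2, 5, 2, 5, 2, 5 days — not constant, but cyclic with period 2.
The events fall on every Monday and Wednesday.
Next Wednesday: Jun 10 2015.
Next Monday: Jun 15 2015.
The following Wednesday is Jun 17 2015.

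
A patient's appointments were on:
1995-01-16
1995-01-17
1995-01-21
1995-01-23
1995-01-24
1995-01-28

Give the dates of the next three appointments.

Gaps: 1, 4, 2, 1, 4 days — not constant, but cyclic with period 3.
The events fall on every Monday, Tuesday and Saturday.
Next Monday: 1995-01-30.
The following Tuesday is 1995-01-31.
Next Saturday: 1995-02-04.

1995-01-30, 1995-01-31, 1995-02-04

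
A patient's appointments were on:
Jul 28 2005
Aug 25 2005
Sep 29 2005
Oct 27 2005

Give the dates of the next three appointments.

Nov 24 2005, Dec 29 2005, Jan 26 2006

These are Thursdays with 28, 35, 28-day gaps.
Each is the final Thursday of its month — Sep 29 2005 is past the 28th, so '4th Thursday' doesn't fit.
Last Thursday of November 2005: Nov 24 2005.
Last Thursday of December 2005: Dec 29 2005.
January 2006 ends with Thursday Jan 26 2006.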